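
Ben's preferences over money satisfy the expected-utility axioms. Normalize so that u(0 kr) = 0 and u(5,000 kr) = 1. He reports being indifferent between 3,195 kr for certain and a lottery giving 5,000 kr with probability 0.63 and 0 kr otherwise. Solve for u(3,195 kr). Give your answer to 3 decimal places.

0.630

The indifference gives u(3,195 kr) = 0.63·u(5,000 kr) + 0.37·u(0 kr) = 0.63·1 + 0.37·0 = 0.63.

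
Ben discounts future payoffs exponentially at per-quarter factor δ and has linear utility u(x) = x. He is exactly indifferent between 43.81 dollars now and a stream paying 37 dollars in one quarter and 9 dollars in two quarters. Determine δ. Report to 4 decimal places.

The stream is worth 37δ + 9δ² today, so 37δ + 9δ² = 43.81.
So 9δ² + 37δ − 43.81 = 0.
The positive root is δ = [−37 + √(37² + 4·9·43.81)] / (2·9) = (−37 + 54.279)/18 ≈ 0.9599.

δ ≈ 0.9599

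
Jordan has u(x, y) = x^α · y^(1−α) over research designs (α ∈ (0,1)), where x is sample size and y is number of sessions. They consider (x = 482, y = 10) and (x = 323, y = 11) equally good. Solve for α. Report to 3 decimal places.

Indifference: 482^α · 10^(1−α) = 323^α · 11^(1−α).
(482/323)^α = (11/10)^(1−α); take logs: α·ln(482/323) = (1−α)·ln(11/10), i.e. α·0.400292 = (1−α)·0.095310.
With A = 0.400292 and B = 0.095310: α·A = (1−α)·B, so α = B/(A+B) = 0.095310/0.495602 ≈ 0.192.

α ≈ 0.192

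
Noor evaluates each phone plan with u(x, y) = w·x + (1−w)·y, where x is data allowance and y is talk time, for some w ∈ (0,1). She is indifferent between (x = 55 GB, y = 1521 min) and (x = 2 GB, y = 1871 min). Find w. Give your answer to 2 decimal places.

Indifference: w·55 + (1−w)·1521 = w·2 + (1−w)·1871.
w·(55−2) = (1−w)·(1871−1521), i.e. w·53 = (1−w)·350.
So w/(1−w) = 350/53 = 6.6038, giving w = 350/(53+350) = 0.87.

w = 0.87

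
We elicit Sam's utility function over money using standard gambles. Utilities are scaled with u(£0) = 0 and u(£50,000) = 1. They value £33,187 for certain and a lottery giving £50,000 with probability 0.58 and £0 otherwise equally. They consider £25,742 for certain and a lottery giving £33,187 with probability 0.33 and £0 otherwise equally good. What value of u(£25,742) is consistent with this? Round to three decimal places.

0.191

First, u(£33,187) = 0.58·u(£50,000) + 0.42·u(£0) = 0.58.
Then u(£25,742) = 0.33·u(£33,187) + 0.67·u(£0) = 0.33·0.58 + 0.67·0.00 = 0.1914.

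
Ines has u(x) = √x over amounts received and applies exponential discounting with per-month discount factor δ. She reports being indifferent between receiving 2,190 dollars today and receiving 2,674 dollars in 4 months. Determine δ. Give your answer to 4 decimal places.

δ ≈ 0.9753

The payoff in 4 months is discounted by δ^4, so u(2190) = δ^4·u(2674) and δ^4 = u(2190)/u(2674).
With u(x) = √x: δ^4 = √2190/√2674 = √(2190/2674) = 0.90498.
Hence δ = (0.90498)^(1/4) = 0.975350.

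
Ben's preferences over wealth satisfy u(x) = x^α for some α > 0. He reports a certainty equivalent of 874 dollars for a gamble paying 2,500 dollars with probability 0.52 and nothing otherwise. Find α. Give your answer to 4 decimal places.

The lottery's expected utility is 0.52·u(2500) + 0.48·u(0) = 0.52·2500^α (since u(0) = 0 for α > 0).
Setting u(874) equal to that: 874^α = 0.52·2500^α ⇒ (874/2500)^α = 0.52.
Take logs: α = ln 0.52 / ln(874/2500) ≈ 0.622215.

α ≈ 0.6222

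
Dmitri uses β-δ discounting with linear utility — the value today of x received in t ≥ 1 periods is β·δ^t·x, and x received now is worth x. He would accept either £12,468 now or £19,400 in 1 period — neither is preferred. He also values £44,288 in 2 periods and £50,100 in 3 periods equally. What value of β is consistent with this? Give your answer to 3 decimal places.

The second indifference involves only future payoffs, so β cancels: β·δ^2·44288 = β·δ^3·50100, giving δ = 44288/50100 = 0.88399.
Substituting δ into 12468 = β·δ·19400: β = 12468/(17149.445) ≈ 0.727.

β ≈ 0.727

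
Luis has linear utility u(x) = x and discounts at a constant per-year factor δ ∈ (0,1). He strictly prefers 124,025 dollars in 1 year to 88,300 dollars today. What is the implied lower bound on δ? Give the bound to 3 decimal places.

δ > 0.712

The preference means 88300 < δ·124025.
So δ > 88300/124025 = 0.71195.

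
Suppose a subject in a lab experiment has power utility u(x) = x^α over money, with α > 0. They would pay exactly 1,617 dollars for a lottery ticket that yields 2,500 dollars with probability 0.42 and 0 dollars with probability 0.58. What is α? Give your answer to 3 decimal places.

α ≈ 1.991

EU(lottery) = 0.42·2500^α + 0.58·0 = 0.42·2500^α.
Equating: 1617^α = 0.42·2500^α, i.e. 0.6468^α = 0.42.
Taking logs: α·ln(1617/2500) = ln(0.42), so α = -0.867501 / -0.435718 ≈ 1.991.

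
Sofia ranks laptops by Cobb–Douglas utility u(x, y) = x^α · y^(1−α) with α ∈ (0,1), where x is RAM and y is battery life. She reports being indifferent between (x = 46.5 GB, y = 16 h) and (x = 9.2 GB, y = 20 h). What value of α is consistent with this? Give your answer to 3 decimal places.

Set the two utilities equal: 46.5^α·16^(1−α) = 9.2^α·20^(1−α).
Rearrange to (46.5/9.2)^α = (20/16)^(1−α) and take logs: α·1.620249 = (1−α)·0.223144.
Thus α·(1.843393) = 0.223144, so α = 0.223144/1.843393 ≈ 0.121.

α ≈ 0.121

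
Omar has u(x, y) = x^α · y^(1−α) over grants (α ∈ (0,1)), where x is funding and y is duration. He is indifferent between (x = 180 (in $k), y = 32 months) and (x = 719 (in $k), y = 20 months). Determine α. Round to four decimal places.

α ≈ 0.2534

The Cobb–Douglas utilities coincide, so 180^α·32^(1−α) = 719^α·20^(1−α).
(180/719)^α = (20/32)^(1−α); take logs: α·ln(180/719) = (1−α)·ln(20/32), i.e. α·-1.3849045 = (1−α)·-0.4700036.
So α/(1−α) = (-0.4700036)/(-1.3849045) = 0.3393762, and α = 0.3393762/1.3393762 ≈ 0.2534.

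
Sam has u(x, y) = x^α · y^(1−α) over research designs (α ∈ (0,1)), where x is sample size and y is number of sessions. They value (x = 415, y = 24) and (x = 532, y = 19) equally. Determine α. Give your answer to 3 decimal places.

Set the two utilities equal: 415^α·24^(1−α) = 532^α·19^(1−α).
Taking logs: α·ln 415 + (1−α)·ln 24 = α·ln 532 + (1−α)·ln 19, i.e. α·-0.248365 = (1−α)·-0.233615.
Thus α·(-0.481980) = -0.233615, so α = -0.233615/-0.481980 ≈ 0.485.

α ≈ 0.485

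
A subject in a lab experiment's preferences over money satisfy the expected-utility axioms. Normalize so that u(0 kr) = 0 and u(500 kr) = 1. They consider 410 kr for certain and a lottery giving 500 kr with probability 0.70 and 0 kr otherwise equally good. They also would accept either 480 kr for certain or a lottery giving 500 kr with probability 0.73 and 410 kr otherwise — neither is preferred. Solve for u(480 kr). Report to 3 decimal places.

0.919

First, u(410 kr) = 0.70·u(500 kr) + 0.30·u(0 kr) = 0.70.
Then u(480 kr) = 0.73·u(500 kr) + 0.27·u(410 kr) = 0.73·1.00 + 0.27·0.70 = 0.9190.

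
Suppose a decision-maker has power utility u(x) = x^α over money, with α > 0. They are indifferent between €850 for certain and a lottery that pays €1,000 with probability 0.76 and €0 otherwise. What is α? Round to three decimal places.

α ≈ 1.689

The lottery's expected utility is 0.76·u(1000) + 0.24·u(0) = 0.76·1000^α (since u(0) = 0 for α > 0).
Equating: 850^α = 0.76·1000^α, i.e. 0.8500^α = 0.76.
Taking logs: α·ln(850/1000) = ln(0.76), so α = -0.274437 / -0.162519 ≈ 1.689.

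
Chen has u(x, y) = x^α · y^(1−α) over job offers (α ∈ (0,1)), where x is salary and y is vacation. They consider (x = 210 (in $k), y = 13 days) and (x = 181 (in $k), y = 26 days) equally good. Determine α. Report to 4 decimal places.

α ≈ 0.8235

Indifference: 210^α · 13^(1−α) = 181^α · 26^(1−α).
Taking logs: α·ln 210 + (1−α)·ln 13 = α·ln 181 + (1−α)·ln 26, i.e. α·0.1486105 = (1−α)·0.6931472.
Thus α·(0.8417577) = 0.6931472, so α = 0.6931472/0.8417577 ≈ 0.8235.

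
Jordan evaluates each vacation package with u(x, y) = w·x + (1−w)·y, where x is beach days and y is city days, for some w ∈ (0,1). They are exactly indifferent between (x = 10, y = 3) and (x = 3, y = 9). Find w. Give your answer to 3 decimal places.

Equating utilities: w·10 + (1−w)·3 = w·3 + (1−w)·9.
Rearranging, 7·w − 6·(1−w) = 0.
So w/(1−w) = 6/7 = 0.8571, giving w = 6/(7+6) = 0.462.

w = 0.462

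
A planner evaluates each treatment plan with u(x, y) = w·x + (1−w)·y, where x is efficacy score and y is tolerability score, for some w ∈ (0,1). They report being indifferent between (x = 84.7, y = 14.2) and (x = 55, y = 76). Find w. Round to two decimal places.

w = 0.68

Equating utilities: w·84.7 + (1−w)·14.2 = w·55 + (1−w)·76.
Collecting terms: w·29.7 = (1−w)·61.8.
So w/(1−w) = 61.8/29.7 = 2.0808, giving w = 61.8/(29.7+61.8) = 0.68.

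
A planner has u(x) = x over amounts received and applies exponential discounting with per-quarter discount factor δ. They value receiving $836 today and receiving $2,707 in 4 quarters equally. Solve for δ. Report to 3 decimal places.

Indifference means u(836) = δ^4 · u(2707), so δ^4 = u(836)/u(2707).
With u(x) = x: δ^4 = 836/2707 = 0.30883.
Hence δ = (0.30883)^(1/4) = 0.74547.

δ ≈ 0.745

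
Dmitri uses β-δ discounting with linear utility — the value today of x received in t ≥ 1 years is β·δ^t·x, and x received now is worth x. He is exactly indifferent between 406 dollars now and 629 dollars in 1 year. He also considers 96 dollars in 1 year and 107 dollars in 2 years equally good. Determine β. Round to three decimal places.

The second indifference involves only future payoffs, so β cancels: β·δ^1·96 = β·δ^2·107, giving δ = 96/107 = 0.89720.
Now use the now-vs-future pair: 406 = β·δ·629 gives β = 406/(0.89720·629) ≈ 0.719.

β ≈ 0.719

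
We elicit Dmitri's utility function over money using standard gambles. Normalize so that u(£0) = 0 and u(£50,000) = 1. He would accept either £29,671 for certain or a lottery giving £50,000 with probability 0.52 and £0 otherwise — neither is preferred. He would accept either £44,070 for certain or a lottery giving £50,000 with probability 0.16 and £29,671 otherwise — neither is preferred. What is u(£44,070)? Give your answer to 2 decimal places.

From the first indifference, u(£29,671) = 0.52·u(£50,000) + 0.48·u(£0) = 0.52·1 + 0.48·0 = 0.52.
Then u(£44,070) = 0.16·u(£50,000) + 0.84·u(£29,671) = 0.16·1.00 + 0.84·0.52 = 0.5968.

0.60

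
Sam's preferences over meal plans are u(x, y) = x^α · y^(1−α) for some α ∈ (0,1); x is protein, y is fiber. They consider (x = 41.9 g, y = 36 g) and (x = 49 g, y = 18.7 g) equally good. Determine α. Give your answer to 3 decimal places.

α ≈ 0.807

Indifference: 41.9^α · 36^(1−α) = 49^α · 18.7^(1−α).
Taking logs: α·ln 41.9 + (1−α)·ln 36 = α·ln 49 + (1−α)·ln 18.7, i.e. α·-0.156534 = (1−α)·-0.654995.
With A = -0.156534 and B = -0.654995: α·A = (1−α)·B, so α = B/(A+B) = -0.654995/-0.811529 ≈ 0.807.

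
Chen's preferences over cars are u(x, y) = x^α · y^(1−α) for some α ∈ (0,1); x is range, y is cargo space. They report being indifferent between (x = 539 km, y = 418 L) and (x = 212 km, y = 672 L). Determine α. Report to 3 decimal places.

α ≈ 0.337

The Cobb–Douglas utilities coincide, so 539^α·418^(1−α) = 212^α·672^(1−α).
Rearrange to (539/212)^α = (672/418)^(1−α) and take logs: α·0.933129 = (1−α)·0.474777.
So α/(1−α) = (0.474777)/(0.933129) = 0.508801, and α = 0.508801/1.508801 ≈ 0.337.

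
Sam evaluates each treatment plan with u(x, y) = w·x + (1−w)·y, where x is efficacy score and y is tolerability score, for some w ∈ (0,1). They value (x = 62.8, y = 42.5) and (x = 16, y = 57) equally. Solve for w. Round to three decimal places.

Equating utilities: w·62.8 + (1−w)·42.5 = w·16 + (1−w)·57.
w·(62.8−16) = (1−w)·(57−42.5), i.e. w·46.8 = (1−w)·14.5.
The marginal rate of substitution is 14.5/46.8, so w = 14.5/(46.8+14.5) = 0.237.

w = 0.237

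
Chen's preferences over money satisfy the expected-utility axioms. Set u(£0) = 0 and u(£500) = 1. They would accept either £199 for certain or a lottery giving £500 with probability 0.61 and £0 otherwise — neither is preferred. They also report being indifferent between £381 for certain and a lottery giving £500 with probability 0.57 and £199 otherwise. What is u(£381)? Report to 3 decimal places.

From the first indifference, u(£199) = 0.61·u(£500) + 0.39·u(£0) = 0.61·1 + 0.39·0 = 0.61.
Then u(£381) = 0.57·u(£500) + 0.43·u(£199) = 0.57·1.00 + 0.43·0.61 = 0.8323.

0.832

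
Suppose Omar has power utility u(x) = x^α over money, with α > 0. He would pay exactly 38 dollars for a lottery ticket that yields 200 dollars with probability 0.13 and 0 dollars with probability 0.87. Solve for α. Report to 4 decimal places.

α ≈ 1.2285

EU(lottery) = 0.13·200^α + 0.87·0 = 0.13·200^α.
Indifference: 38^α = 0.13·200^α, so (38/200)^α = 0.13.
Taking logs: α·ln(38/200) = ln(0.13), so α = -2.0402208 / -1.6607312 ≈ 1.2285.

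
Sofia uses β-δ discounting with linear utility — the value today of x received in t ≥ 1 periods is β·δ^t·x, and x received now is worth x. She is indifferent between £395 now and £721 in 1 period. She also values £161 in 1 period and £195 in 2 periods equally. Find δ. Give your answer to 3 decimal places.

The second indifference involves only future payoffs, so β cancels: β·δ^1·161 = β·δ^2·195, giving δ = 161/195 = 0.82564.

δ ≈ 0.826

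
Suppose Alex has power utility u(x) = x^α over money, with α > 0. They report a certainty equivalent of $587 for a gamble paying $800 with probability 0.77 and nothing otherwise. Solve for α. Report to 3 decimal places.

Since u(0) = 0, the lottery's EU is 0.77·800^α.
Equating: 587^α = 0.77·800^α, i.e. 0.7338^α = 0.77.
Taking logs: α·ln(587/800) = ln(0.77), so α = -0.261365 / -0.309587 ≈ 0.844.

α ≈ 0.844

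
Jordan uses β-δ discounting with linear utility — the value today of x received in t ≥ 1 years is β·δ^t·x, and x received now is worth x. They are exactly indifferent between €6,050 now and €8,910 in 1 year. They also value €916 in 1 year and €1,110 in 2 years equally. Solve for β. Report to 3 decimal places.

β ≈ 0.823

The second indifference involves only future payoffs, so β cancels: β·δ^1·916 = β·δ^2·1110, giving δ = 916/1110 = 0.82523.
The first indifference: 6050 = β·δ·8910, so β = 6050/(δ·8910) = 6050/(0.82523·8910) ≈ 0.823.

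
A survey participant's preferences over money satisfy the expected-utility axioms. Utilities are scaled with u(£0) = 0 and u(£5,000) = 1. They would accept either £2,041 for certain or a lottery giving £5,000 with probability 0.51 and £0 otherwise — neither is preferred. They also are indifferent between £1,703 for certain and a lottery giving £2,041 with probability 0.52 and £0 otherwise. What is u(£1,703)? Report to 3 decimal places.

First, u(£2,041) = 0.51·u(£5,000) + 0.49·u(£0) = 0.51.
Then u(£1,703) = 0.52·u(£2,041) + 0.48·u(£0) = 0.52·0.51 + 0.48·0.00 = 0.2652.

0.265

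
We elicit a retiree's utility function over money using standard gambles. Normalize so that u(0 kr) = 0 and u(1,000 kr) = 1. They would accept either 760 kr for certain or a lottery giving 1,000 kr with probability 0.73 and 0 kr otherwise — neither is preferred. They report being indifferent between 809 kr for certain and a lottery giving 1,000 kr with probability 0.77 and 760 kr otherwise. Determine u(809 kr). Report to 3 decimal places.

0.938

From the first indifference, u(760 kr) = 0.73·u(1,000 kr) + 0.27·u(0 kr) = 0.73·1 + 0.27·0 = 0.73.
Then u(809 kr) = 0.77·u(1,000 kr) + 0.23·u(760 kr) = 0.77·1.00 + 0.23·0.73 = 0.9379.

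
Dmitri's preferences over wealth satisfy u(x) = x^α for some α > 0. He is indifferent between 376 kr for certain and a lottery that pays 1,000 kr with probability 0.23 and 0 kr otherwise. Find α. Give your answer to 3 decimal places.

α ≈ 1.502

The lottery's expected utility is 0.23·u(1000) + 0.77·u(0) = 0.23·1000^α (since u(0) = 0 for α > 0).
Equating: 376^α = 0.23·1000^α, i.e. 0.3760^α = 0.23.
Taking logs: α·ln(376/1000) = ln(0.23), so α = -1.469676 / -0.978166 ≈ 1.502.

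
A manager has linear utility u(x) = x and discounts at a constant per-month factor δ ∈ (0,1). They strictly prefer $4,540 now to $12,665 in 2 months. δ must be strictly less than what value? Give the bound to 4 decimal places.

δ < 0.5987

The preference means 4540 > δ^2·12665.
So δ^2 < 4540/12665 = 0.35847; taking the square root of both positive sides preserves the inequality.
δ < 0.35847^(1/2) = 0.5987.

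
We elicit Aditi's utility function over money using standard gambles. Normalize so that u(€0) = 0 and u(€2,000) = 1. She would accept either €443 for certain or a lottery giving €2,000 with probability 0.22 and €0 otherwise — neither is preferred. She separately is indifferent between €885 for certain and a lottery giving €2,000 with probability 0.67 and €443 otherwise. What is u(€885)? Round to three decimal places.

First, u(€443) = 0.22·u(€2,000) + 0.78·u(€0) = 0.22.
The second indifference gives u(€885) = 0.67·u(€2,000) + 0.33·u(€443) = 0.67·1.00 + 0.33·0.22 = 0.7426.

0.743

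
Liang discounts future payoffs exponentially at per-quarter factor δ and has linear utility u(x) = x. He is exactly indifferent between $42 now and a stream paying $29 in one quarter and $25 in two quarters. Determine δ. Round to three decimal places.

δ ≈ 0.840

Equating present values: 42 = 29δ + 25δ².
Rearranged: 25δ² + 29δ − 42 = 0.
δ = (−29 + √(29² + 4·25·42)) / (2·25) = (−29 + √5041.00) / 50 ≈ 0.840.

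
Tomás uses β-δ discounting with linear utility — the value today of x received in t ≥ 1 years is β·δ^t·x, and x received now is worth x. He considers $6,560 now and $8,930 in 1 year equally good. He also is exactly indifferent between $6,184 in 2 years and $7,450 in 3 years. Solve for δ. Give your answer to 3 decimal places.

Both payoffs in the second observation are in the future, so β drops out: δ^2·6184 = δ^3·7450 ⇒ δ = 6184/7450 = 0.83007.

δ ≈ 0.830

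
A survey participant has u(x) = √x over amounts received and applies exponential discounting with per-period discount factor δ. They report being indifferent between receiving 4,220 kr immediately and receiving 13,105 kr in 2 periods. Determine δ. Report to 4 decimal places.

δ ≈ 0.7533

Equating discounted utilities: u(4220) = δ^2·u(13105) ⇒ δ^2 = u(4220)/u(13105).
Since u(x) = √x, δ^2 = √(4220/13105) = 0.56746.
Taking the square root: δ = 0.56746^(1/2) ≈ 0.7533.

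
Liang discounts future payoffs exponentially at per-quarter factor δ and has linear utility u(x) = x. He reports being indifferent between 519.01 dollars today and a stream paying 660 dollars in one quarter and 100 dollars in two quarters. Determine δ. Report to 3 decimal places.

Present value of the stream is 660·δ + 100·δ². Indifference gives 660δ + 100δ² = 519.01.
So 100δ² + 660δ − 519.01 = 0.
By the quadratic formula (taking the positive root), δ = (−660 + √643204.00) / 200 ≈ 0.710.

δ ≈ 0.710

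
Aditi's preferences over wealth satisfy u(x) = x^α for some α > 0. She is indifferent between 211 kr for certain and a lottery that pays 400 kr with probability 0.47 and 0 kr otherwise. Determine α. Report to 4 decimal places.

EU(lottery) = 0.47·400^α + 0.53·0 = 0.47·400^α.
Indifference: 211^α = 0.47·400^α, so (211/400)^α = 0.47.
Take logs: α = ln 0.47 / ln(211/400) ≈ 1.180449.

α ≈ 1.1804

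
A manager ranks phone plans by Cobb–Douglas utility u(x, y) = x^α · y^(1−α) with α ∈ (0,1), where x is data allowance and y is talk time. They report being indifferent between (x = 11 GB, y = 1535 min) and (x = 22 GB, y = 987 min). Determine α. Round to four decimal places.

α ≈ 0.3892

Indifference: 11^α · 1535^(1−α) = 22^α · 987^(1−α).
(11/22)^α = (987/1535)^(1−α); take logs: α·ln(11/22) = (1−α)·ln(987/1535), i.e. α·-0.6931472 = (1−α)·-0.4416156.
With A = -0.6931472 and B = -0.4416156: α·A = (1−α)·B, so α = B/(A+B) = -0.4416156/-1.1347628 ≈ 0.3892.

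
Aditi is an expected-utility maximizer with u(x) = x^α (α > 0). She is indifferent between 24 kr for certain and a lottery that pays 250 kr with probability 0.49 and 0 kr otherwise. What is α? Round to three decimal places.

α ≈ 0.304

The lottery's expected utility is 0.49·u(250) + 0.51·u(0) = 0.49·250^α (since u(0) = 0 for α > 0).
Setting u(24) equal to that: 24^α = 0.49·250^α ⇒ (24/250)^α = 0.49.
Taking logs: α·ln(24/250) = ln(0.49), so α = -0.713350 / -2.343407 ≈ 0.304.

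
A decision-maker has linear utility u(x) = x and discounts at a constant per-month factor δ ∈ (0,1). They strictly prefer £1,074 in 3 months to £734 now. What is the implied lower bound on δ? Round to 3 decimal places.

The preference means 734 < δ^3·1074.
Dividing by 1074: δ^3 > 0.68343. Both sides are positive, so the cube root keeps the direction.
δ > 0.68343^(1/3) = 0.881.

δ > 0.881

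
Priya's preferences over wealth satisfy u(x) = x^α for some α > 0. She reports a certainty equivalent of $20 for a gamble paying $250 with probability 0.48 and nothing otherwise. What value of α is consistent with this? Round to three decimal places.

α ≈ 0.291

The lottery's expected utility is 0.48·u(250) + 0.52·u(0) = 0.48·250^α (since u(0) = 0 for α > 0).
Indifference: 20^α = 0.48·250^α, so (20/250)^α = 0.48.
Take logs: α = ln 0.48 / ln(20/250) ≈ 0.29060.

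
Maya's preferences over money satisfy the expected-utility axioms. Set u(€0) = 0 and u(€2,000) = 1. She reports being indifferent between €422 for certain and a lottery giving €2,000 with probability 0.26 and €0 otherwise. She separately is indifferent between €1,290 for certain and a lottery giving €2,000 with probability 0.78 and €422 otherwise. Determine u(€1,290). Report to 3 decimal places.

The first gamble pins u(€422): it must equal 0.26·1 + 0.74·0 = 0.26.
Then u(€1,290) = 0.78·u(€2,000) + 0.22·u(€422) = 0.78·1.00 + 0.22·0.26 = 0.8372.

0.837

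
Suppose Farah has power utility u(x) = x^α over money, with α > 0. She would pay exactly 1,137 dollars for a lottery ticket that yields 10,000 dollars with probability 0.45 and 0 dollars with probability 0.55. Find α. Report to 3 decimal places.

α ≈ 0.367

Since u(0) = 0, the lottery's EU is 0.45·10000^α.
Equating: 1137^α = 0.45·10000^α, i.e. 0.1137^α = 0.45.
α = ln(0.45) / ln(1137/10000) = -0.798508/-2.174192 ≈ 0.367.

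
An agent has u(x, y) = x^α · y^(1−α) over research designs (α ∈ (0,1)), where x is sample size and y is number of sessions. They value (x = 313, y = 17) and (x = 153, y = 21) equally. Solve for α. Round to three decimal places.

The Cobb–Douglas utilities coincide, so 313^α·17^(1−α) = 153^α·21^(1−α).
(313/153)^α = (21/17)^(1−α); take logs: α·ln(313/153) = (1−α)·ln(21/17), i.e. α·0.715765 = (1−α)·0.211309.
So α/(1−α) = (0.211309)/(0.715765) = 0.295221, and α = 0.295221/1.295221 ≈ 0.228.

α ≈ 0.228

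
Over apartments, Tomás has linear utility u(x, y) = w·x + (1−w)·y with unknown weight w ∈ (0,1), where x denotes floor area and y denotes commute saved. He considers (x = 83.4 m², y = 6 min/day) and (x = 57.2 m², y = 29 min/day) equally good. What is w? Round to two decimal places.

Indifference: w·83.4 + (1−w)·6 = w·57.2 + (1−w)·29.
Collecting terms: w·26.2 = (1−w)·23.
The marginal rate of substitution is 23/26.2, so w = 23/(26.2+23) = 0.47.

w = 0.47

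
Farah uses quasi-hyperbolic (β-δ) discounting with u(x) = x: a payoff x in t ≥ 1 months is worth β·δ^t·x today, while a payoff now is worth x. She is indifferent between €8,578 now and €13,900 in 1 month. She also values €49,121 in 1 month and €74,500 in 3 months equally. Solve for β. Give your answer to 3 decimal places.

Both payoffs in the second observation are in the future, so β drops out: δ^1·49121 = δ^3·74500 ⇒ δ^2 = 49121/74500 = 0.65934, so δ = 0.81200.
Now use the now-vs-future pair: 8578 = β·δ·13900 gives β = 8578/(0.81200·13900) ≈ 0.760.

β ≈ 0.760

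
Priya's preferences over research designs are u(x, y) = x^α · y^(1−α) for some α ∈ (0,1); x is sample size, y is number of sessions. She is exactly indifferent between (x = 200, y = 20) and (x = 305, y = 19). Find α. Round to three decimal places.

α ≈ 0.108

Set the two utilities equal: 200^α·20^(1−α) = 305^α·19^(1−α).
(200/305)^α = (19/20)^(1−α); take logs: α·ln(200/305) = (1−α)·ln(19/20), i.e. α·-0.421994 = (1−α)·-0.051293.
So α/(1−α) = (-0.051293)/(-0.421994) = 0.121549, and α = 0.121549/1.121549 ≈ 0.108.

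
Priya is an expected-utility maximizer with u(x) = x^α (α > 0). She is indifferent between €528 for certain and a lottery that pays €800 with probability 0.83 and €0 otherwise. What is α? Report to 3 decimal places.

EU(lottery) = 0.83·800^α + 0.17·0 = 0.83·800^α.
Setting u(528) equal to that: 528^α = 0.83·800^α ⇒ (528/800)^α = 0.83.
α = ln(0.83) / ln(528/800) = -0.186330/-0.415515 ≈ 0.448.

α ≈ 0.448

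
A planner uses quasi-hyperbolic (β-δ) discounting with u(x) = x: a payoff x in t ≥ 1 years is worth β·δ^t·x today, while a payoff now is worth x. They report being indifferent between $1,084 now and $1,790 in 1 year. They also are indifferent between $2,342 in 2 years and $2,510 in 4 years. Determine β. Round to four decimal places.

β ≈ 0.6269

From the later pair, β·δ^2·2342 = β·δ^4·2510; dividing through, δ^2 = 2342/2510 = 0.93307, so δ = 0.96595.
Substituting δ into 1084 = β·δ·1790: β = 1084/(1729.058) ≈ 0.6269.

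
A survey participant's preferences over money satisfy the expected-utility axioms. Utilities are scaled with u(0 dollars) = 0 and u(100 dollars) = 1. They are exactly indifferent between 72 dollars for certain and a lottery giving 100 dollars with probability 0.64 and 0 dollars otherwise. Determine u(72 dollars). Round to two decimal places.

By the standard-gamble method, u(72 dollars) is just the indifference probability on the best outcome: 0.64.

0.64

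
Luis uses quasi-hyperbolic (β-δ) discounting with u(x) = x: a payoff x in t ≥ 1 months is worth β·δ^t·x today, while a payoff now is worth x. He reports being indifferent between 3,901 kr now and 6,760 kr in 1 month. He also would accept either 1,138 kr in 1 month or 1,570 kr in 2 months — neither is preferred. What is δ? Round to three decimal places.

Both payoffs in the second observation are in the future, so β drops out: δ^1·1138 = δ^2·1570 ⇒ δ = 1138/1570 = 0.72484.

δ ≈ 0.725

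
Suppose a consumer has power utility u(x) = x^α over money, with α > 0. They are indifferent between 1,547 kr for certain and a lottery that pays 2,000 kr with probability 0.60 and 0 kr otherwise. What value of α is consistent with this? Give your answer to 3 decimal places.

The lottery's expected utility is 0.60·u(2000) + 0.40·u(0) = 0.60·2000^α (since u(0) = 0 for α > 0).
Equating: 1547^α = 0.60·2000^α, i.e. 0.7735^α = 0.60.
Taking logs: α·ln(1547/2000) = ln(0.60), so α = -0.510826 / -0.256830 ≈ 1.989.

α ≈ 1.989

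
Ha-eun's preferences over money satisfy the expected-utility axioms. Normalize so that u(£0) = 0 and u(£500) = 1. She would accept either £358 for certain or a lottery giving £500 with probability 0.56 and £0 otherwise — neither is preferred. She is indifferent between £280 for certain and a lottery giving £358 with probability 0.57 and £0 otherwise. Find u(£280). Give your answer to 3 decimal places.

From the first indifference, u(£358) = 0.56·u(£500) + 0.44·u(£0) = 0.56·1 + 0.44·0 = 0.56.
Then u(£280) = 0.57·u(£358) + 0.43·u(£0) = 0.57·0.56 + 0.43·0.00 = 0.3192.

0.319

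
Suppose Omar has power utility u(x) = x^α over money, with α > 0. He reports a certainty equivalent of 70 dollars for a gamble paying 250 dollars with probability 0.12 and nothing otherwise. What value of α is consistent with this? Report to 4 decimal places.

The lottery's expected utility is 0.12·u(250) + 0.88·u(0) = 0.12·250^α (since u(0) = 0 for α > 0).
Setting u(70) equal to that: 70^α = 0.12·250^α ⇒ (70/250)^α = 0.12.
Taking logs: α·ln(70/250) = ln(0.12), so α = -2.1202635 / -1.2729657 ≈ 1.6656.

α ≈ 1.6656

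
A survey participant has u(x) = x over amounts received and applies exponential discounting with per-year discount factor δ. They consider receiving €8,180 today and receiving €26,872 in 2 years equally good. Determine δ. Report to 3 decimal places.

δ ≈ 0.552

Equating discounted utilities: u(8180) = δ^2·u(26872) ⇒ δ^2 = u(8180)/u(26872).
With u(x) = x: δ^2 = 8180/26872 = 0.30441.
Taking the square root: δ = 0.30441^(1/2) ≈ 0.552.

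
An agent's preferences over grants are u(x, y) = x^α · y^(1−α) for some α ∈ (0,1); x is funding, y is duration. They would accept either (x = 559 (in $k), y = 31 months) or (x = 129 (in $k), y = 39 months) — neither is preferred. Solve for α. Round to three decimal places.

The Cobb–Douglas utilities coincide, so 559^α·31^(1−α) = 129^α·39^(1−α).
Taking logs: α·ln 559 + (1−α)·ln 31 = α·ln 129 + (1−α)·ln 39, i.e. α·1.466337 = (1−α)·0.229574.
Thus α·(1.695911) = 0.229574, so α = 0.229574/1.695911 ≈ 0.135.

α ≈ 0.135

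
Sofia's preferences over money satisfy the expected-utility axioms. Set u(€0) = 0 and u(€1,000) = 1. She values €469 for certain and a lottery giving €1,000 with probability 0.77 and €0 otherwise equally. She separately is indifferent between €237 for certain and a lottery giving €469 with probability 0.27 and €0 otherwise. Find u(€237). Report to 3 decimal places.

From the first indifference, u(€469) = 0.77·u(€1,000) + 0.23·u(€0) = 0.77·1 + 0.23·0 = 0.77.
The second indifference gives u(€237) = 0.27·u(€469) + 0.73·u(€0) = 0.27·0.77 + 0.73·0.00 = 0.2079.

0.208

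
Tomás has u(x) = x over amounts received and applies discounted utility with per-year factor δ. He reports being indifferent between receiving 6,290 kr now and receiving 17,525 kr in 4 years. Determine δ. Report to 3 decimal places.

δ ≈ 0.774

Equating discounted utilities: u(6290) = δ^4·u(17525) ⇒ δ^4 = u(6290)/u(17525).
With u(x) = x: δ^4 = 6290/17525 = 0.35892.
So δ = 0.35892^(1/4) ≈ 0.774.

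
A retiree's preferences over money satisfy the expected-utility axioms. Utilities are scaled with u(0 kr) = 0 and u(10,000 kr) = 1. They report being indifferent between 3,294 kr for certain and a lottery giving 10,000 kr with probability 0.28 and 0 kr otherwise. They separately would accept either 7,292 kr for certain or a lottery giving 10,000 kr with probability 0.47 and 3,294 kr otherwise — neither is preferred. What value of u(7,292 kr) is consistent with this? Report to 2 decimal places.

0.62

The first gamble pins u(3,294 kr): it must equal 0.28·1 + 0.72·0 = 0.28.
The second indifference gives u(7,292 kr) = 0.47·u(10,000 kr) + 0.53·u(3,294 kr) = 0.47·1.00 + 0.53·0.28 = 0.6184.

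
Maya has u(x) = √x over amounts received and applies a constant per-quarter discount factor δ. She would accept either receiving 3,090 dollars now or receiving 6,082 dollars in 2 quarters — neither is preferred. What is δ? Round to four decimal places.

The payoff in 2 quarters is discounted by δ^2, so u(3090) = δ^2·u(6082) and δ^2 = u(3090)/u(6082).
With u(x) = √x: δ^2 = √3090/√6082 = √(3090/6082) = 0.71278.
Taking the square root: δ = 0.71278^(1/2) ≈ 0.8443.

δ ≈ 0.8443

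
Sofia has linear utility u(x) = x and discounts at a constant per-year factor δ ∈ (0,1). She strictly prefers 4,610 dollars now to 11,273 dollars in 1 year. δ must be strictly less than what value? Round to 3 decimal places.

δ < 0.409

The preference means 4610 > δ·11273.
Dividing through by 11273 gives δ < 0.40894.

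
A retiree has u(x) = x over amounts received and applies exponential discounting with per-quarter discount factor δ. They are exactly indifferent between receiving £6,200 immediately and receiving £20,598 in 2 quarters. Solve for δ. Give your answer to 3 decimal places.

Indifference means u(6200) = δ^2 · u(20598), so δ^2 = u(6200)/u(20598).
With u(x) = x: δ^2 = 6200/20598 = 0.30100.
Hence δ = (0.30100)^(1/2) = 0.54863.

δ ≈ 0.549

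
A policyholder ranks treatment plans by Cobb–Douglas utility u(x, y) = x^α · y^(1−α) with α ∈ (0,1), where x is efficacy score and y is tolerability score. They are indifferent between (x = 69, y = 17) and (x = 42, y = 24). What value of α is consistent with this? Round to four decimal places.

α ≈ 0.4099

Set the two utilities equal: 69^α·17^(1−α) = 42^α·24^(1−α).
Rearrange to (69/42)^α = (24/17)^(1−α) and take logs: α·0.4964369 = (1−α)·0.3448405.
Thus α·(0.8412774) = 0.3448405, so α = 0.3448405/0.8412774 ≈ 0.4099.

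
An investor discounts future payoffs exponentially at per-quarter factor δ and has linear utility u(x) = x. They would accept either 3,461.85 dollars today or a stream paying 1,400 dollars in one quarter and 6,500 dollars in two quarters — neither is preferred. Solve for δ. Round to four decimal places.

δ ≈ 0.6300

Equating present values: 3461.85 = 1400δ + 6500δ².
Rearranged: 6500δ² + 1400δ − 3461.85 = 0.
By the quadratic formula (taking the positive root), δ = (−1400 + √91968100.00) / 13000 ≈ 0.6300.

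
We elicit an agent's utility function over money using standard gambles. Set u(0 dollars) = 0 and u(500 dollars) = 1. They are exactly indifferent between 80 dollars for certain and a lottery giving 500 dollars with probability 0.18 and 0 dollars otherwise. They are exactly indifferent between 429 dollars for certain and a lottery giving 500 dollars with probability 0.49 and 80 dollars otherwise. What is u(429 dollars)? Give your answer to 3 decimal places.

0.582

First, u(80 dollars) = 0.18·u(500 dollars) + 0.82·u(0 dollars) = 0.18.
Chaining: u(429 dollars) = 0.49·1.00 + 0.51·0.18 = 0.5818.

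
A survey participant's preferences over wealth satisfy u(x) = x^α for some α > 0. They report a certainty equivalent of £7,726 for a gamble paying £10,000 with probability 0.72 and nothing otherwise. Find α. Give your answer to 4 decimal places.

α ≈ 1.2733

EU(lottery) = 0.72·10000^α + 0.28·0 = 0.72·10000^α.
Setting u(7726) equal to that: 7726^α = 0.72·10000^α ⇒ (7726/10000)^α = 0.72.
Take logs: α = ln 0.72 / ln(7726/10000) ≈ 1.273302.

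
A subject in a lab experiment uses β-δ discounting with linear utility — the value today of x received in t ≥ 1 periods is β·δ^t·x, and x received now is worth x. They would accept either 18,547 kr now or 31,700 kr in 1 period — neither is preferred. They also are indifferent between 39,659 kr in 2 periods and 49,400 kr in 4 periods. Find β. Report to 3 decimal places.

β ≈ 0.653

Both payoffs in the second observation are in the future, so β drops out: δ^2·39659 = δ^4·49400 ⇒ δ^2 = 39659/49400 = 0.80281, so δ = 0.89600.
Substituting δ into 18547 = β·δ·31700: β = 18547/(28403.160) ≈ 0.653.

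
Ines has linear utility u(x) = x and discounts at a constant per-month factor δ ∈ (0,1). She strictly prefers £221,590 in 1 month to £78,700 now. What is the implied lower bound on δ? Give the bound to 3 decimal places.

The preference means 78700 < δ·221590.
So δ > 78700/221590 = 0.35516.

δ > 0.355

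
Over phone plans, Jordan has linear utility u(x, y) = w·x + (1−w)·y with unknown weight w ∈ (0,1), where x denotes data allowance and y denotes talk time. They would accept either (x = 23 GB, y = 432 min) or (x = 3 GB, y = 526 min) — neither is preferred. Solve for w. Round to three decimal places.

w = 0.825

Equating utilities: w·23 + (1−w)·432 = w·3 + (1−w)·526.
w·(23−3) = (1−w)·(526−432), i.e. w·20 = (1−w)·94.
Hence w = 94/(20+94) = 94/114 = 0.825.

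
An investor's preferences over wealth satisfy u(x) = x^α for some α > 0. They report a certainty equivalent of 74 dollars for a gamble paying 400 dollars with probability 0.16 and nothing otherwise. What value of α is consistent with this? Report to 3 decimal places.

Since u(0) = 0, the lottery's EU is 0.16·400^α.
Setting u(74) equal to that: 74^α = 0.16·400^α ⇒ (74/400)^α = 0.16.
Take logs: α = ln 0.16 / ln(74/400) ≈ 1.08604.

α ≈ 1.086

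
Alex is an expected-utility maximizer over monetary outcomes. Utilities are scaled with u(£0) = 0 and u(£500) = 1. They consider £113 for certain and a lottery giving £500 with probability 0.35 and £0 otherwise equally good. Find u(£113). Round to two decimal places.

The indifference gives u(£113) = 0.35·u(£500) + 0.65·u(£0) = 0.35·1 + 0.65·0 = 0.35.

0.35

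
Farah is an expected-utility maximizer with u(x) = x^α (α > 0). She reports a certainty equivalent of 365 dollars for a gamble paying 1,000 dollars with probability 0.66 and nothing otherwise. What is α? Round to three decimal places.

α ≈ 0.412

Since u(0) = 0, the lottery's EU is 0.66·1000^α.
Equating: 365^α = 0.66·1000^α, i.e. 0.3650^α = 0.66.
Taking logs: α·ln(365/1000) = ln(0.66), so α = -0.415515 / -1.007858 ≈ 0.412.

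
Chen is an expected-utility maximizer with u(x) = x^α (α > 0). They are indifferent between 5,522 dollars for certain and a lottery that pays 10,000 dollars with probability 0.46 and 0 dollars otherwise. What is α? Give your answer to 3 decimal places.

α ≈ 1.308

EU(lottery) = 0.46·10000^α + 0.54·0 = 0.46·10000^α.
Indifference: 5522^α = 0.46·10000^α, so (5522/10000)^α = 0.46.
Take logs: α = ln 0.46 / ln(5522/10000) ≈ 1.30763.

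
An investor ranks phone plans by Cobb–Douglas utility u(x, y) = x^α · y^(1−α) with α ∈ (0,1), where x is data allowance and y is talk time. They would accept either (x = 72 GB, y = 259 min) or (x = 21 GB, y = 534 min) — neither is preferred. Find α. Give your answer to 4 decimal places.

α ≈ 0.3700

Indifference: 72^α · 259^(1−α) = 21^α · 534^(1−α).
(72/21)^α = (534/259)^(1−α); take logs: α·ln(72/21) = (1−α)·ln(534/259), i.e. α·1.2321437 = (1−α)·0.7235678.
Thus α·(1.9557115) = 0.7235678, so α = 0.7235678/1.9557115 ≈ 0.3700.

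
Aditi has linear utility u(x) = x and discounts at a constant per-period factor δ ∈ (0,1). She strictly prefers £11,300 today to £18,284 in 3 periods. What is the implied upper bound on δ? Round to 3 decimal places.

δ < 0.852

Under u(x) = x this choice says 11300 > δ^3·18284.
Hence δ^3 < 11300/18284 = 0.61803, and x ↦ x^(1/3) is increasing on (0,∞).
δ < 0.61803^(1/3) = 0.852.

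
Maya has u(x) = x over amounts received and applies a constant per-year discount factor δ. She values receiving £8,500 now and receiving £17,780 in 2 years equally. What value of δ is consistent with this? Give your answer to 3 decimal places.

The payoff in 2 years is discounted by δ^2, so u(8500) = δ^2·u(17780) and δ^2 = u(8500)/u(17780).
With u(x) = x: δ^2 = 8500/17780 = 0.47807.
Hence δ = (0.47807)^(1/2) = 0.69142.

δ ≈ 0.691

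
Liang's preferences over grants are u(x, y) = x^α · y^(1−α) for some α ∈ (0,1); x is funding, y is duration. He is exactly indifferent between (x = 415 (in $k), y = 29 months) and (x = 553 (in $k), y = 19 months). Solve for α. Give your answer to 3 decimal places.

The Cobb–Douglas utilities coincide, so 415^α·29^(1−α) = 553^α·19^(1−α).
Rearrange to (415/553)^α = (19/29)^(1−α) and take logs: α·-0.287079 = (1−α)·-0.422857.
Thus α·(-0.709936) = -0.422857, so α = -0.422857/-0.709936 ≈ 0.596.

α ≈ 0.596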